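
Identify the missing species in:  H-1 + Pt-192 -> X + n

Conserve mass number: 1 + 192 = A + 1, so A = 192.
Conserve atomic number: 1 + 78 = Z + 0, so Z = 79.
Z = 79 is gold, so the species is Au-192.

Au-192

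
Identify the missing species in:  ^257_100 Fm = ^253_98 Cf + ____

Conserve mass number: 257 = 253 + A, so A = 4.
Conserve atomic number: 100 = 98 + Z, so Z = 2.
A = 4 and Z = 2 is ^4_2 He — an alpha particle.

alpha particle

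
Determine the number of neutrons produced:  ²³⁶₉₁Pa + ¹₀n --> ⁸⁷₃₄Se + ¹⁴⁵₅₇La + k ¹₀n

Conserve mass number: 237 = 87 + 145 + k, so k = 237 − 232 = 5.
Check atomic number: 91 = 34 + 57 + 0 = 91. ✓

5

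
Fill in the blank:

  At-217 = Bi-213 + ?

Conserve mass number: 217 = 213 + A, so A = 4.
Conserve atomic number: 85 = 83 + Z, so Z = 2.
A = 4 and Z = 2 is He-4 — an alpha particle.

alpha particle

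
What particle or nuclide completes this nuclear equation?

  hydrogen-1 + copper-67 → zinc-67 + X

neutron

Conserve mass number: 1 + 67 = 67 + A, so A = 1.
Conserve atomic number: 1 + 29 = 30 + Z, so Z = 0.
A = 1 and Z = 0 is neutron — a neutron.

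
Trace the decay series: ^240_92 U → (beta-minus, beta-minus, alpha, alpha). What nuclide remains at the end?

Th-232

Start: (A, Z) = (240, 92).
After β⁻: (240, 93).
After β⁻: (240, 94).
After α: (236, 92).
After α: (232, 90).
Z = 90 is thorium.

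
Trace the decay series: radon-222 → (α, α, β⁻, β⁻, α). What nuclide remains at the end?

Start: (A, Z) = (222, 86).
After α: (218, 84).
After α: (214, 82).
After β⁻: (214, 83).
After β⁻: (214, 84).
After α: (210, 82).
Z = 82 is lead.

Pb-210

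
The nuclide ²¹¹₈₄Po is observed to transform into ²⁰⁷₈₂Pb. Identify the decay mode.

alpha decay

ΔA = 207 − 211 = -4; ΔZ = 82 − 84 = -2.
A drops by 4 and Z drops by 2 — the signature of alpha emission.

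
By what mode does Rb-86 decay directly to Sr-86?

beta-minus decay

ΔA = 86 − 86 = 0; ΔZ = 38 − 37 = +1.
A is unchanged and Z rises by 1 — a neutron has become a proton (β⁻ decay).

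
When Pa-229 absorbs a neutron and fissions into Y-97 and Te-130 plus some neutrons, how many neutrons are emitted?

Conserve mass number: 230 = 97 + 130 + k, so k = 230 − 227 = 3.
Check atomic number: 91 = 39 + 52 + 0 = 91. ✓

3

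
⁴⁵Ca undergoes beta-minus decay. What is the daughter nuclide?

Sc-45

Beta-minus decay: mass number changes by +0, atomic number by +1.
A: 45 = 45; Z: 20 + 1 = 21.
Z = 21 is scandium, so the daughter is ⁴⁵Sc.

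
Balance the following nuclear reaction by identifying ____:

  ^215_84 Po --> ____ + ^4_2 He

Conserve mass number: 215 = A + 4, so A = 211.
Conserve atomic number: 84 = Z + 2, so Z = 82.
Z = 82 is lead, so the species is ^211_82 Pb.

Pb-211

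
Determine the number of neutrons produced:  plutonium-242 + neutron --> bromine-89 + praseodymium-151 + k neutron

Conserve mass number: 243 = 89 + 151 + k, so k = 243 − 240 = 3.
Check atomic number: 94 = 35 + 59 + 0 = 94. ✓

3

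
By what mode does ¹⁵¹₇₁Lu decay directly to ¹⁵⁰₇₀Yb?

proton emission

ΔA = 150 − 151 = -1; ΔZ = 70 − 71 = -1.
A drops by 1 and Z drops by 1 — a proton was emitted.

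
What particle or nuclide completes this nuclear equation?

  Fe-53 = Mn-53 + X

positron

Conserve mass number: 53 = 53 + A, so A = 0.
Conserve atomic number: 26 = 25 + Z, so Z = 1.
A = 0 and Z = 1 is e⁺ — a positron.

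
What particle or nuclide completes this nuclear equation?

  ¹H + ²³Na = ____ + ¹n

Mg-23

Conserve mass number: 1 + 23 = A + 1, so A = 23.
Conserve atomic number: 1 + 11 = Z + 0, so Z = 12.
Z = 12 is magnesium, so the species is ²³Mg.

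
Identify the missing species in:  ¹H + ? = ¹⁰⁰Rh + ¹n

Ru-100

Conserve mass number: 1 + A = 100 + 1, so A = 100.
Conserve atomic number: 1 + Z = 45 + 0, so Z = 44.
Z = 44 is ruthenium, so the species is ¹⁰⁰Ru.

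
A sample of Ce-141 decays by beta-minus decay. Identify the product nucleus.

Beta-minus decay: mass number changes by +0, atomic number by +1.
A: 141 = 141; Z: 58 + 1 = 59.
Z = 59 is praseodymium, so the daughter is Pr-141.

Pr-141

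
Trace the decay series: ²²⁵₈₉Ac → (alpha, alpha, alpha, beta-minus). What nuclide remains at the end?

Start: (A, Z) = (225, 89).
After α: (221, 87).
After α: (217, 85).
After α: (213, 83).
After β⁻: (213, 84).
Z = 84 is polonium.

Po-213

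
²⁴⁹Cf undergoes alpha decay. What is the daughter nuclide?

Alpha decay: mass number changes by -4, atomic number by -2.
A: 249 − 4 = 245; Z: 98 − 2 = 96.
Z = 96 is curium, so the daughter is ²⁴⁵Cm.

Cm-245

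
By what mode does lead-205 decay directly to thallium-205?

ΔA = 205 − 205 = 0; ΔZ = 81 − 82 = -1.
A is unchanged and Z drops by 1 — a proton has become a neutron (β⁺ emission or electron capture).

beta-plus decay or electron capture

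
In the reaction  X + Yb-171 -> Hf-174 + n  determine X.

alpha particle

Conserve mass number: A + 171 = 174 + 1, so A = 4.
Conserve atomic number: Z + 70 = 72 + 0, so Z = 2.
A = 4 and Z = 2 is He-4 — an alpha particle.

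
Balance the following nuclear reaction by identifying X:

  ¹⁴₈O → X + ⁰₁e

Conserve mass number: 14 = A + 0, so A = 14.
Conserve atomic number: 8 = Z + 1, so Z = 7.
Z = 7 is nitrogen, so the species is ¹⁴₇N.

N-14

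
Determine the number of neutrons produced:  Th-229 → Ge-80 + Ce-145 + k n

4

Conserve mass number: 229 = 80 + 145 + k, so k = 229 − 225 = 4.
Check atomic number: 90 = 32 + 58 + 0 = 90. ✓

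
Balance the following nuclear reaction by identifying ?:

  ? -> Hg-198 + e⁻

Au-198

Conserve mass number: A = 198 + 0, so A = 198.
Conserve atomic number: Z = 80 − 1, so Z = 79.
Z = 79 is gold, so the species is Au-198.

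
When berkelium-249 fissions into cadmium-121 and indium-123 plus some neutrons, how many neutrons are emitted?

Conserve mass number: 249 = 121 + 123 + k, so k = 249 − 244 = 5.
Check atomic number: 97 = 48 + 49 + 0 = 97. ✓

5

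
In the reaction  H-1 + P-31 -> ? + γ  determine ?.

S-32

Conserve mass number: 1 + 31 = A + 0, so A = 32.
Conserve atomic number: 1 + 15 = Z + 0, so Z = 16.
Z = 16 is sulfur, so the species is S-32.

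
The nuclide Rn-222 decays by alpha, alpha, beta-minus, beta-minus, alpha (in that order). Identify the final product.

Start: (A, Z) = (222, 86).
After α: (218, 84).
After α: (214, 82).
After β⁻: (214, 83).
After β⁻: (214, 84).
After α: (210, 82).
Z = 82 is lead.

Pb-210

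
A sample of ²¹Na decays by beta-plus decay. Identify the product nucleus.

Beta-plus decay: mass number changes by +0, atomic number by -1.
A: 21 = 21; Z: 11 − 1 = 10.
Z = 10 is neon, so the daughter is ²¹Ne.

Ne-21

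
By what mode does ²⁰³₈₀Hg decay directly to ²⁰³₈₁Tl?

ΔA = 203 − 203 = 0; ΔZ = 81 − 80 = +1.
A is unchanged and Z rises by 1 — a neutron has become a proton (β⁻ decay).

beta-minus decay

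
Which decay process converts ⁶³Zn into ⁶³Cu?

ΔA = 63 − 63 = 0; ΔZ = 29 − 30 = -1.
A is unchanged and Z drops by 1 — a proton has become a neutron (β⁺ emission or electron capture).

beta-plus decay or electron capture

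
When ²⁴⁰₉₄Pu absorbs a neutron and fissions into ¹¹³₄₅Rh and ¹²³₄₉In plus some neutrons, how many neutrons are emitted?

Conserve mass number: 241 = 113 + 123 + k, so k = 241 − 236 = 5.
Check atomic number: 94 = 45 + 49 + 0 = 94. ✓

5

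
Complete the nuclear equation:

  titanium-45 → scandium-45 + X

positron

Conserve mass number: 45 = 45 + A, so A = 0.
Conserve atomic number: 22 = 21 + Z, so Z = 1.
A = 0 and Z = 1 is e⁺ — a positron.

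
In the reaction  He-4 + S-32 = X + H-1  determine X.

Conserve mass number: 4 + 32 = A + 1, so A = 35.
Conserve atomic number: 2 + 16 = Z + 1, so Z = 17.
Z = 17 is chlorine, so the species is Cl-35.

Cl-35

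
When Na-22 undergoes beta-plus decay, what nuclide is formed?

Ne-22

Beta-plus decay: mass number changes by +0, atomic number by -1.
A: 22 = 22; Z: 11 − 1 = 10.
Z = 10 is neon, so the daughter is Ne-22.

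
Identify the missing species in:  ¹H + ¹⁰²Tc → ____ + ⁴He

Conserve mass number: 1 + 102 = A + 4, so A = 99.
Conserve atomic number: 1 + 43 = Z + 2, so Z = 42.
Z = 42 is molybdenum, so the species is ⁹⁹Mo.

Mo-99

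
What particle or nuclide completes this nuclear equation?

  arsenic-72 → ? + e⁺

Ge-72

Conserve mass number: 72 = A + 0, so A = 72.
Conserve atomic number: 33 = Z + 1, so Z = 32.
Z = 32 is germanium, so the species is germanium-72.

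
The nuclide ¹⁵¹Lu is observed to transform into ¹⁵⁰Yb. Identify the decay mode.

ΔA = 150 − 151 = -1; ΔZ = 70 − 71 = -1.
A drops by 1 and Z drops by 1 — a proton was emitted.

proton emission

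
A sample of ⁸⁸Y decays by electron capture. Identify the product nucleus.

Electron capture: mass number changes by +0, atomic number by -1.
A: 88 = 88; Z: 39 − 1 = 38.
Z = 38 is strontium, so the daughter is ⁸⁸Sr.

Sr-88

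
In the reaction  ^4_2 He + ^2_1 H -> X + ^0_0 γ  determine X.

Conserve mass number: 4 + 2 = A + 0, so A = 6.
Conserve atomic number: 2 + 1 = Z + 0, so Z = 3.
Z = 3 is lithium, so the species is ^6_3 Li.

Li-6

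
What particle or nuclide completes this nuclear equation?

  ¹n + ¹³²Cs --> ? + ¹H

Xe-132

Conserve mass number: 1 + 132 = A + 1, so A = 132.
Conserve atomic number: 0 + 55 = Z + 1, so Z = 54.
Z = 54 is xenon, so the species is ¹³²Xe.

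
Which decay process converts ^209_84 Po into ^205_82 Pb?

alpha decay

ΔA = 205 − 209 = -4; ΔZ = 82 − 84 = -2.
A drops by 4 and Z drops by 2 — the signature of alpha emission.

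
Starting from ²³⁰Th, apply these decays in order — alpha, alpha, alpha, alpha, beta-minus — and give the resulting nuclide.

Start: (A, Z) = (230, 90).
After α: (226, 88).
After α: (222, 86).
After α: (218, 84).
After α: (214, 82).
After β⁻: (214, 83).
Z = 83 is bismuth.

Bi-214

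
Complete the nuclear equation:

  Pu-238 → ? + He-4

U-234

Conserve mass number: 238 = A + 4, so A = 234.
Conserve atomic number: 94 = Z + 2, so Z = 92.
Z = 92 is uranium, so the species is U-234.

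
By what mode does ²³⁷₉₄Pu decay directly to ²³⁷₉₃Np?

ΔA = 237 − 237 = 0; ΔZ = 93 − 94 = -1.
A is unchanged and Z drops by 1 — a proton has become a neutron (β⁺ emission or electron capture).

beta-plus decay or electron capture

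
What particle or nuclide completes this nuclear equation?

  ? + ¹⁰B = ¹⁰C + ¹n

Conserve mass number: A + 10 = 10 + 1, so A = 1.
Conserve atomic number: Z + 5 = 6 + 0, so Z = 1.
A = 1 and Z = 1 is ¹H — a proton.

proton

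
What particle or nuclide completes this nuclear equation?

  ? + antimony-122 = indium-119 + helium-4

neutron

Conserve mass number: A + 122 = 119 + 4, so A = 1.
Conserve atomic number: Z + 51 = 49 + 2, so Z = 0.
A = 1 and Z = 0 is neutron — a neutron.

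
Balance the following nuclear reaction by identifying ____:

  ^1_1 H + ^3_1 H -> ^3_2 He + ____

neutron

Conserve mass number: 1 + 3 = 3 + A, so A = 1.
Conserve atomic number: 1 + 1 = 2 + Z, so Z = 0.
A = 1 and Z = 0 is ^1_0 n — a neutron.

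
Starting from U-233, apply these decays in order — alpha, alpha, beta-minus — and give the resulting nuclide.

Start: (A, Z) = (233, 92).
After α: (229, 90).
After α: (225, 88).
After β⁻: (225, 89).
Z = 89 is actinium.

Ac-225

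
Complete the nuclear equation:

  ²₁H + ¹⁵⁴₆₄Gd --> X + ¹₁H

Gd-155

Conserve mass number: 2 + 154 = A + 1, so A = 155.
Conserve atomic number: 1 + 64 = Z + 1, so Z = 64.
Z = 64 is gadolinium, so the species is ¹⁵⁵₆₄Gd.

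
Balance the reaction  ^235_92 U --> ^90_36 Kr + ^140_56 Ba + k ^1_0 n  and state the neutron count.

5

Conserve mass number: 235 = 90 + 140 + k, so k = 235 − 230 = 5.
Check atomic number: 92 = 36 + 56 + 0 = 92. ✓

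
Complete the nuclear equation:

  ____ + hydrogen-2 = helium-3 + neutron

deuteron

Conserve mass number: A + 2 = 3 + 1, so A = 2.
Conserve atomic number: Z + 1 = 2 + 0, so Z = 1.
A = 2 and Z = 1 is hydrogen-2 — a deuteron.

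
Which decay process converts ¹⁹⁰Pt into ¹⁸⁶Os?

ΔA = 186 − 190 = -4; ΔZ = 76 − 78 = -2.
A drops by 4 and Z drops by 2 — the signature of alpha emission.

alpha decay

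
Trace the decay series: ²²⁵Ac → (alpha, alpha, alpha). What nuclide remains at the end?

Start: (A, Z) = (225, 89).
After α: (221, 87).
After α: (217, 85).
After α: (213, 83).
Z = 83 is bismuth.

Bi-213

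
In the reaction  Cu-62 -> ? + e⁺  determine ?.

Conserve mass number: 62 = A + 0, so A = 62.
Conserve atomic number: 29 = Z + 1, so Z = 28.
Z = 28 is nickel, so the species is Ni-62.

Ni-62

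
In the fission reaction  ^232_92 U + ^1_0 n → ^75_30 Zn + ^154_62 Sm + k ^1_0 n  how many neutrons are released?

Conserve mass number: 233 = 75 + 154 + k, so k = 233 − 229 = 4.
Check atomic number: 92 = 30 + 62 + 0 = 92. ✓

4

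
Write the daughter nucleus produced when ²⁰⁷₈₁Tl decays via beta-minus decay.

Pb-207

Beta-minus decay: mass number changes by +0, atomic number by +1.
A: 207 = 207; Z: 81 + 1 = 82.
Z = 82 is lead, so the daughter is ²⁰⁷₈₂Pb.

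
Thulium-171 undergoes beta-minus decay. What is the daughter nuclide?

Beta-minus decay: mass number changes by +0, atomic number by +1.
A: 171 = 171; Z: 69 + 1 = 70.
Z = 70 is ytterbium, so the daughter is ytterbium-171.

Yb-171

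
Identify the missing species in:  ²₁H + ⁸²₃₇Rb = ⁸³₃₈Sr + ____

Conserve mass number: 2 + 82 = 83 + A, so A = 1.
Conserve atomic number: 1 + 37 = 38 + Z, so Z = 0.
A = 1 and Z = 0 is ¹₀n — a neutron.

neutron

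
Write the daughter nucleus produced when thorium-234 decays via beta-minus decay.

Pa-234

Beta-minus decay: mass number changes by +0, atomic number by +1.
A: 234 = 234; Z: 90 + 1 = 91.
Z = 91 is protactinium, so the daughter is protactinium-234.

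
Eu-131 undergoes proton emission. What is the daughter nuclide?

Sm-130

Proton emission: mass number changes by -1, atomic number by -1.
A: 131 − 1 = 130; Z: 63 − 1 = 62.
Z = 62 is samarium, so the daughter is Sm-130.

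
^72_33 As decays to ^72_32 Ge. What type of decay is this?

ΔA = 72 − 72 = 0; ΔZ = 32 − 33 = -1.
A is unchanged and Z drops by 1 — a proton has become a neutron (β⁺ emission or electron capture).

beta-plus decay or electron capture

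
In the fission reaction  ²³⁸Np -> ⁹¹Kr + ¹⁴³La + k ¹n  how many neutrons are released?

Conserve mass number: 238 = 91 + 143 + k, so k = 238 − 234 = 4.
Check atomic number: 93 = 36 + 57 + 0 = 93. ✓

4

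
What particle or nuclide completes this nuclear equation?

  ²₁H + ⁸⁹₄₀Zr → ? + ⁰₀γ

Conserve mass number: 2 + 89 = A + 0, so A = 91.
Conserve atomic number: 1 + 40 = Z + 0, so Z = 41.
Z = 41 is niobium, so the species is ⁹¹₄₁Nb.

Nb-91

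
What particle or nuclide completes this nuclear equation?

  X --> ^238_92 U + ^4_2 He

Pu-242

Conserve mass number: A = 238 + 4, so A = 242.
Conserve atomic number: Z = 92 + 2, so Z = 94.
Z = 94 is plutonium, so the species is ^242_94 Pu.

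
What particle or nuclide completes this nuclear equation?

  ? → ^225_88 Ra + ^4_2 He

Th-229

Conserve mass number: A = 225 + 4, so A = 229.
Conserve atomic number: Z = 88 + 2, so Z = 90.
Z = 90 is thorium, so the species is ^229_90 Th.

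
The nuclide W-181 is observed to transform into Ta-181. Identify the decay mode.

beta-plus decay or electron capture

ΔA = 181 − 181 = 0; ΔZ = 73 − 74 = -1.
A is unchanged and Z drops by 1 — a proton has become a neutron (β⁺ emission or electron capture).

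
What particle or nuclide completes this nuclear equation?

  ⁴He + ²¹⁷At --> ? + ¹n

Fr-220

Conserve mass number: 4 + 217 = A + 1, so A = 220.
Conserve atomic number: 2 + 85 = Z + 0, so Z = 87.
Z = 87 is francium, so the species is ²²⁰Fr.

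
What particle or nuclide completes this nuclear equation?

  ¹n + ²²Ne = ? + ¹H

Conserve mass number: 1 + 22 = A + 1, so A = 22.
Conserve atomic number: 0 + 10 = Z + 1, so Z = 9.
Z = 9 is fluorine, so the species is ²²F.

F-22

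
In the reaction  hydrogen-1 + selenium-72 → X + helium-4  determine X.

As-69

Conserve mass number: 1 + 72 = A + 4, so A = 69.
Conserve atomic number: 1 + 34 = Z + 2, so Z = 33.
Z = 33 is arsenic, so the species is arsenic-69.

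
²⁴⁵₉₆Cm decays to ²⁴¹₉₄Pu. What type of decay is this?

alpha decay

ΔA = 241 − 245 = -4; ΔZ = 94 − 96 = -2.
A drops by 4 and Z drops by 2 — the signature of alpha emission.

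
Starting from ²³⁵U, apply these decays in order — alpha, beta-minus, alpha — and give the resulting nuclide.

Start: (A, Z) = (235, 92).
After α: (231, 90).
After β⁻: (231, 91).
After α: (227, 89).
Z = 89 is actinium.

Ac-227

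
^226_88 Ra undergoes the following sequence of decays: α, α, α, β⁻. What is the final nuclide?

Start: (A, Z) = (226, 88).
After α: (222, 86).
After α: (218, 84).
After α: (214, 82).
After β⁻: (214, 83).
Z = 83 is bismuth.

Bi-214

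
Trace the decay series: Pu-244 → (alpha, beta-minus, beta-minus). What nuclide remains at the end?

Start: (A, Z) = (244, 94).
After α: (240, 92).
After β⁻: (240, 93).
After β⁻: (240, 94).
Z = 94 is plutonium.

Pu-240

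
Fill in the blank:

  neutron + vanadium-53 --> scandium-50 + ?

alpha particle

Conserve mass number: 1 + 53 = 50 + A, so A = 4.
Conserve atomic number: 0 + 23 = 21 + Z, so Z = 2.
A = 4 and Z = 2 is helium-4 — an alpha particle.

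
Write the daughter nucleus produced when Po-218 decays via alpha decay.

Alpha decay: mass number changes by -4, atomic number by -2.
A: 218 − 4 = 214; Z: 84 − 2 = 82.
Z = 82 is lead, so the daughter is Pb-214.

Pb-214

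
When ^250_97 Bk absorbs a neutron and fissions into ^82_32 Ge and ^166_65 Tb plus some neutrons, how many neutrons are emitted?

Conserve mass number: 251 = 82 + 166 + k, so k = 251 − 248 = 3.
Check atomic number: 97 = 32 + 65 + 0 = 97. ✓

3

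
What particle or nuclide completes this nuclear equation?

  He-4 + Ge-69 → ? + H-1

Conserve mass number: 4 + 69 = A + 1, so A = 72.
Conserve atomic number: 2 + 32 = Z + 1, so Z = 33.
Z = 33 is arsenic, so the species is As-72.

As-72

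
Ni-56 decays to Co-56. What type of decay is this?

beta-plus decay or electron capture

ΔA = 56 − 56 = 0; ΔZ = 27 − 28 = -1.
A is unchanged and Z drops by 1 — a proton has become a neutron (β⁺ emission or electron capture).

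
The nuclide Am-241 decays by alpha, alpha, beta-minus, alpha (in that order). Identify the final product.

Start: (A, Z) = (241, 95).
After α: (237, 93).
After α: (233, 91).
After β⁻: (233, 92).
After α: (229, 90).
Z = 90 is thorium.

Th-229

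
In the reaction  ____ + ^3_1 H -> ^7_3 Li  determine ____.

alpha particle

Conserve mass number: A + 3 = 7, so A = 4.
Conserve atomic number: Z + 1 = 3, so Z = 2.
A = 4 and Z = 2 is ^4_2 He — an alpha particle.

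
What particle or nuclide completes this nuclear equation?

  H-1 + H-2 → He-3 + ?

gamma ray

Conserve mass number: 1 + 2 = 3 + A, so A = 0.
Conserve atomic number: 1 + 1 = 2 + Z, so Z = 0.
A = 0 and Z = 0 is γ — a gamma ray.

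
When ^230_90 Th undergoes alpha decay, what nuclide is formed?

Ra-226

Alpha decay: mass number changes by -4, atomic number by -2.
A: 230 − 4 = 226; Z: 90 − 2 = 88.
Z = 88 is radium, so the daughter is ^226_88 Ra.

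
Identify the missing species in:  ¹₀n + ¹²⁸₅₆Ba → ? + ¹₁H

Conserve mass number: 1 + 128 = A + 1, so A = 128.
Conserve atomic number: 0 + 56 = Z + 1, so Z = 55.
Z = 55 is caesium, so the species is ¹²⁸₅₅Cs.

Cs-128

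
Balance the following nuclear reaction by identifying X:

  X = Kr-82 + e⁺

Conserve mass number: A = 82 + 0, so A = 82.
Conserve atomic number: Z = 36 + 1, so Z = 37.
Z = 37 is rubidium, so the species is Rb-82.

Rb-82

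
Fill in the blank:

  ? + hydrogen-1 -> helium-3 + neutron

Conserve mass number: A + 1 = 3 + 1, so A = 3.
Conserve atomic number: Z + 1 = 2 + 0, so Z = 1.
A = 3 and Z = 1 is hydrogen-3 — a triton.

triton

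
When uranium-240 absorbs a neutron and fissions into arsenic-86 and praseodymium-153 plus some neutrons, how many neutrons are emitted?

Conserve mass number: 241 = 86 + 153 + k, so k = 241 − 239 = 2.
Check atomic number: 92 = 33 + 59 + 0 = 92. ✓

2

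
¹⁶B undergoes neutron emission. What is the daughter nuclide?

B-15

Neutron emission: mass number changes by -1, atomic number by +0.
A: 16 − 1 = 15; Z: 5 = 5.
Z = 5 is boron, so the daughter is ¹⁵B.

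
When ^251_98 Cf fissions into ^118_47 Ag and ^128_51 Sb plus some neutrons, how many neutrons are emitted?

5

Conserve mass number: 251 = 118 + 128 + k, so k = 251 − 246 = 5.
Check atomic number: 98 = 47 + 51 + 0 = 98. ✓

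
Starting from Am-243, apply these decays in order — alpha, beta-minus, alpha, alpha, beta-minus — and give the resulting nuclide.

Pa-231

Start: (A, Z) = (243, 95).
After α: (239, 93).
After β⁻: (239, 94).
After α: (235, 92).
After α: (231, 90).
After β⁻: (231, 91).
Z = 91 is protactinium.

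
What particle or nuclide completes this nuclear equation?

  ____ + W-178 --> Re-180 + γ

Conserve mass number: A + 178 = 180 + 0, so A = 2.
Conserve atomic number: Z + 74 = 75 + 0, so Z = 1.
A = 2 and Z = 1 is H-2 — a deuteron.

deuteron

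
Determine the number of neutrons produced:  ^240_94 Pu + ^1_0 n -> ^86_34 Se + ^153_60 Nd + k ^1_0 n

Conserve mass number: 241 = 86 + 153 + k, so k = 241 − 239 = 2.
Check atomic number: 94 = 34 + 60 + 0 = 94. ✓

2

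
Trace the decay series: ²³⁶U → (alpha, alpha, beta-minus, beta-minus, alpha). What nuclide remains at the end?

Ra-224

Start: (A, Z) = (236, 92).
After α: (232, 90).
After α: (228, 88).
After β⁻: (228, 89).
After β⁻: (228, 90).
After α: (224, 88).
Z = 88 is radium.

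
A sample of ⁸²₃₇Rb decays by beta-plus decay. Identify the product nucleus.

Beta-plus decay: mass number changes by +0, atomic number by -1.
A: 82 = 82; Z: 37 − 1 = 36.
Z = 36 is krypton, so the daughter is ⁸²₃₆Kr.

Kr-82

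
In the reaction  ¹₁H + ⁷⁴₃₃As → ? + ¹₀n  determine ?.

Conserve mass number: 1 + 74 = A + 1, so A = 74.
Conserve atomic number: 1 + 33 = Z + 0, so Z = 34.
Z = 34 is selenium, so the species is ⁷⁴₃₄Se.

Se-74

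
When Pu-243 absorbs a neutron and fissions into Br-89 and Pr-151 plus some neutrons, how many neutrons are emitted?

Conserve mass number: 244 = 89 + 151 + k, so k = 244 − 240 = 4.
Check atomic number: 94 = 35 + 59 + 0 = 94. ✓

4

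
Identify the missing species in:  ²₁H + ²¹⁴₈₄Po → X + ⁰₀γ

Conserve mass number: 2 + 214 = A + 0, so A = 216.
Conserve atomic number: 1 + 84 = Z + 0, so Z = 85.
Z = 85 is astatine, so the species is ²¹⁶₈₅At.

At-216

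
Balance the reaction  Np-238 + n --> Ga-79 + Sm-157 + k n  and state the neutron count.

Conserve mass number: 239 = 79 + 157 + k, so k = 239 − 236 = 3.
Check atomic number: 93 = 31 + 62 + 0 = 93. ✓

3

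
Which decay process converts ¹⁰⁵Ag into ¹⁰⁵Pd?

ΔA = 105 − 105 = 0; ΔZ = 46 − 47 = -1.
A is unchanged and Z drops by 1 — a proton has become a neutron (β⁺ emission or electron capture).

beta-plus decay or electron capture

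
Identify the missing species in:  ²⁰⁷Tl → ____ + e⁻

Conserve mass number: 207 = A + 0, so A = 207.
Conserve atomic number: 81 = Z − 1, so Z = 82.
Z = 82 is lead, so the species is ²⁰⁷Pb.

Pb-207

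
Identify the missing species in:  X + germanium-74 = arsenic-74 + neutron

Conserve mass number: A + 74 = 74 + 1, so A = 1.
Conserve atomic number: Z + 32 = 33 + 0, so Z = 1.
A = 1 and Z = 1 is hydrogen-1 — a proton.

proton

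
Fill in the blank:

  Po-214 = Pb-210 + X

Conserve mass number: 214 = 210 + A, so A = 4.
Conserve atomic number: 84 = 82 + Z, so Z = 2.
A = 4 and Z = 2 is He-4 — an alpha particle.

alpha particle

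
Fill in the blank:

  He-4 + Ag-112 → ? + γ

In-116

Conserve mass number: 4 + 112 = A + 0, so A = 116.
Conserve atomic number: 2 + 47 = Z + 0, so Z = 49.
Z = 49 is indium, so the species is In-116.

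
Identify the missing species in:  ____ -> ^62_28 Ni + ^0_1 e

Conserve mass number: A = 62 + 0, so A = 62.
Conserve atomic number: Z = 28 + 1, so Z = 29.
Z = 29 is copper, so the species is ^62_29 Cu.

Cu-62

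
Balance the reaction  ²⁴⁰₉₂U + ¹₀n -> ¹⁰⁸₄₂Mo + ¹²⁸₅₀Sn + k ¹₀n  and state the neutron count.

Conserve mass number: 241 = 108 + 128 + k, so k = 241 − 236 = 5.
Check atomic number: 92 = 42 + 50 + 0 = 92. ✓

5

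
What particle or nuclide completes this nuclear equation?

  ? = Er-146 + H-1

Tm-147

Conserve mass number: A = 146 + 1, so A = 147.
Conserve atomic number: Z = 68 + 1, so Z = 69.
Z = 69 is thulium, so the species is Tm-147.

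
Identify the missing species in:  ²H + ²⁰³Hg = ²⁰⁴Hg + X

proton

Conserve mass number: 2 + 203 = 204 + A, so A = 1.
Conserve atomic number: 1 + 80 = 80 + Z, so Z = 1.
A = 1 and Z = 1 is ¹H — a proton.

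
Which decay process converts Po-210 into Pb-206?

ΔA = 206 − 210 = -4; ΔZ = 82 − 84 = -2.
A drops by 4 and Z drops by 2 — the signature of alpha emission.

alpha decay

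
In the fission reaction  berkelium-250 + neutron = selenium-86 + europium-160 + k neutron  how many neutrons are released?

Conserve mass number: 251 = 86 + 160 + k, so k = 251 − 246 = 5.
Check atomic number: 97 = 34 + 63 + 0 = 97. ✓

5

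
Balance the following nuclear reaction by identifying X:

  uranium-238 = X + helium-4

Conserve mass number: 238 = A + 4, so A = 234.
Conserve atomic number: 92 = Z + 2, so Z = 90.
Z = 90 is thorium, so the species is thorium-234.

Th-234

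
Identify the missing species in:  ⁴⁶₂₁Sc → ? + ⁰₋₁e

Ti-46

Conserve mass number: 46 = A + 0, so A = 46.
Conserve atomic number: 21 = Z − 1, so Z = 22.
Z = 22 is titanium, so the species is ⁴⁶₂₂Ti.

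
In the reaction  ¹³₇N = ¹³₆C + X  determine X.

positron

Conserve mass number: 13 = 13 + A, so A = 0.
Conserve atomic number: 7 = 6 + Z, so Z = 1.
A = 0 and Z = 1 is ⁰₁e — a positron.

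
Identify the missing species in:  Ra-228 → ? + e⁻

Conserve mass number: 228 = A + 0, so A = 228.
Conserve atomic number: 88 = Z − 1, so Z = 89.
Z = 89 is actinium, so the species is Ac-228.

Ac-228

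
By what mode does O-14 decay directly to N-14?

ΔA = 14 − 14 = 0; ΔZ = 7 − 8 = -1.
A is unchanged and Z drops by 1 — a proton has become a neutron (β⁺ emission or electron capture).

beta-plus decay or electron capture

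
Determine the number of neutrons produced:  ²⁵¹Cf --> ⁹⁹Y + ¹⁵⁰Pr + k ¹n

Conserve mass number: 251 = 99 + 150 + k, so k = 251 − 249 = 2.
Check atomic number: 98 = 39 + 59 + 0 = 98. ✓

2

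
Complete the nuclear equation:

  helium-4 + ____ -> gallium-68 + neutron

Conserve mass number: 4 + A = 68 + 1, so A = 65.
Conserve atomic number: 2 + Z = 31 + 0, so Z = 29.
Z = 29 is copper, so the species is copper-65.

Cu-65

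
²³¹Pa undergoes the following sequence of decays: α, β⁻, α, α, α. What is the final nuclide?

Po-215

Start: (A, Z) = (231, 91).
After α: (227, 89).
After β⁻: (227, 90).
After α: (223, 88).
After α: (219, 86).
After α: (215, 84).
Z = 84 is polonium.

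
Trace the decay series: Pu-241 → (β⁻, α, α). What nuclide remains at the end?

Pa-233

Start: (A, Z) = (241, 94).
After β⁻: (241, 95).
After α: (237, 93).
After α: (233, 91).
Z = 91 is protactinium.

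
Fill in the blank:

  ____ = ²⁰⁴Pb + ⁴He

Conserve mass number: A = 204 + 4, so A = 208.
Conserve atomic number: Z = 82 + 2, so Z = 84.
Z = 84 is polonium, so the species is ²⁰⁸Po.

Po-208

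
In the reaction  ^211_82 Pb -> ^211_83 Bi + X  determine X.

beta-minus particle

Conserve mass number: 211 = 211 + A, so A = 0.
Conserve atomic number: 82 = 83 + Z, so Z = -1.
A = 0 and Z = -1 is ^0_-1 e — a beta-minus particle.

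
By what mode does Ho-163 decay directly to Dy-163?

beta-plus decay or electron capture

ΔA = 163 − 163 = 0; ΔZ = 66 − 67 = -1.
A is unchanged and Z drops by 1 — a proton has become a neutron (β⁺ emission or electron capture).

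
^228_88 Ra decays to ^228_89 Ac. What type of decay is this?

beta-minus decay

ΔA = 228 − 228 = 0; ΔZ = 89 − 88 = +1.
A is unchanged and Z rises by 1 — a neutron has become a proton (β⁻ decay).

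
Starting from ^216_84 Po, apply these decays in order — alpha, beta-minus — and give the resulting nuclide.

Bi-212

Start: (A, Z) = (216, 84).
After α: (212, 82).
After β⁻: (212, 83).
Z = 83 is bismuth.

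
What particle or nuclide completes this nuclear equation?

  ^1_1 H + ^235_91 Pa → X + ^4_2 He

Conserve mass number: 1 + 235 = A + 4, so A = 232.
Conserve atomic number: 1 + 91 = Z + 2, so Z = 90.
Z = 90 is thorium, so the species is ^232_90 Th.

Th-232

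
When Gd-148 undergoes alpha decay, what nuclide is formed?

Alpha decay: mass number changes by -4, atomic number by -2.
A: 148 − 4 = 144; Z: 64 − 2 = 62.
Z = 62 is samarium, so the daughter is Sm-144.

Sm-144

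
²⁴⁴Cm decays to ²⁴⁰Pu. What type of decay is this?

alpha decay

ΔA = 240 − 244 = -4; ΔZ = 94 − 96 = -2.
A drops by 4 and Z drops by 2 — the signature of alpha emission.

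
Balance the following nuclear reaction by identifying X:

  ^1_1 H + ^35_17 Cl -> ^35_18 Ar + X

Conserve mass number: 1 + 35 = 35 + A, so A = 1.
Conserve atomic number: 1 + 17 = 18 + Z, so Z = 0.
A = 1 and Z = 0 is ^1_0 n — a neutron.

neutron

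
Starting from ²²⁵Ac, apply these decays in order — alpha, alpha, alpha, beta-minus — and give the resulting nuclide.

Po-213

Start: (A, Z) = (225, 89).
After α: (221, 87).
After α: (217, 85).
After α: (213, 83).
After β⁻: (213, 84).
Z = 84 is polonium.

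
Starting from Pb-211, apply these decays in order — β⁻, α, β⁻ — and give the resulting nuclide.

Pb-207

Start: (A, Z) = (211, 82).
After β⁻: (211, 83).
After α: (207, 81).
After β⁻: (207, 82).
Z = 82 is lead.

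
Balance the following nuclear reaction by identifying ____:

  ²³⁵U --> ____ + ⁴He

Conserve mass number: 235 = A + 4, so A = 231.
Conserve atomic number: 92 = Z + 2, so Z = 90.
Z = 90 is thorium, so the species is ²³¹Th.

Th-231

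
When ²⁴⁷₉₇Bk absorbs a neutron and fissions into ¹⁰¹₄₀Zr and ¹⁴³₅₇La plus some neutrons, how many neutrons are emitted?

4

Conserve mass number: 248 = 101 + 143 + k, so k = 248 − 244 = 4.
Check atomic number: 97 = 40 + 57 + 0 = 97. ✓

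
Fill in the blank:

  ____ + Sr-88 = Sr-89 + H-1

Conserve mass number: A + 88 = 89 + 1, so A = 2.
Conserve atomic number: Z + 38 = 38 + 1, so Z = 1.
A = 2 and Z = 1 is H-2 — a deuteron.

deuteron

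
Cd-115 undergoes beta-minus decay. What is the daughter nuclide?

In-115

Beta-minus decay: mass number changes by +0, atomic number by +1.
A: 115 = 115; Z: 48 + 1 = 49.
Z = 49 is indium, so the daughter is In-115.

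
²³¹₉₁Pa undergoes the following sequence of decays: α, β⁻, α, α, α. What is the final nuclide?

Po-215

Start: (A, Z) = (231, 91).
After α: (227, 89).
After β⁻: (227, 90).
After α: (223, 88).
After α: (219, 86).
After α: (215, 84).
Z = 84 is polonium.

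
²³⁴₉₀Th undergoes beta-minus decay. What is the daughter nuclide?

Pa-234

Beta-minus decay: mass number changes by +0, atomic number by +1.
A: 234 = 234; Z: 90 + 1 = 91.
Z = 91 is protactinium, so the daughter is ²³⁴₉₁Pa.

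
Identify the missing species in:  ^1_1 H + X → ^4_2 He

Conserve mass number: 1 + A = 4, so A = 3.
Conserve atomic number: 1 + Z = 2, so Z = 1.
A = 3 and Z = 1 is ^3_1 H — a triton.

triton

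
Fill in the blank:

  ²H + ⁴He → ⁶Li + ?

gamma ray

Conserve mass number: 2 + 4 = 6 + A, so A = 0.
Conserve atomic number: 1 + 2 = 3 + Z, so Z = 0.
A = 0 and Z = 0 is γ — a gamma ray.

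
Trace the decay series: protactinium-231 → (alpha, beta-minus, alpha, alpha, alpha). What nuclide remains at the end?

Start: (A, Z) = (231, 91).
After α: (227, 89).
After β⁻: (227, 90).
After α: (223, 88).
After α: (219, 86).
After α: (215, 84).
Z = 84 is polonium.

Po-215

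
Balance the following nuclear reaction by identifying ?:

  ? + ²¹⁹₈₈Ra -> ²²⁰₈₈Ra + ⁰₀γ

neutron

Conserve mass number: A + 219 = 220 + 0, so A = 1.
Conserve atomic number: Z + 88 = 88 + 0, so Z = 0.
A = 1 and Z = 0 is ¹₀n — a neutron.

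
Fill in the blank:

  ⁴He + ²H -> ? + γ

Conserve mass number: 4 + 2 = A + 0, so A = 6.
Conserve atomic number: 2 + 1 = Z + 0, so Z = 3.
Z = 3 is lithium, so the species is ⁶Li.

Li-6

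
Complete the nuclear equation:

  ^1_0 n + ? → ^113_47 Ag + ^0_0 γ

Ag-112

Conserve mass number: 1 + A = 113 + 0, so A = 112.
Conserve atomic number: 0 + Z = 47 + 0, so Z = 47.
Z = 47 is silver, so the species is ^112_47 Ag.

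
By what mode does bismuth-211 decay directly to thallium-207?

ΔA = 207 − 211 = -4; ΔZ = 81 − 83 = -2.
A drops by 4 and Z drops by 2 — the signature of alpha emission.

alpha decay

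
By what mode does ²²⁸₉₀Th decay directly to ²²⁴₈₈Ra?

ΔA = 224 − 228 = -4; ΔZ = 88 − 90 = -2.
A drops by 4 and Z drops by 2 — the signature of alpha emission.

alpha decay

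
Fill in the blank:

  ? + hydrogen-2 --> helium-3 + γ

proton

Conserve mass number: A + 2 = 3 + 0, so A = 1.
Conserve atomic number: Z + 1 = 2 + 0, so Z = 1.
A = 1 and Z = 1 is hydrogen-1 — a proton.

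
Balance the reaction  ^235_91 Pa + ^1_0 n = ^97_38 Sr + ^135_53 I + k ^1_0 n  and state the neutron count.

Conserve mass number: 236 = 97 + 135 + k, so k = 236 − 232 = 4.
Check atomic number: 91 = 38 + 53 + 0 = 91. ✓

4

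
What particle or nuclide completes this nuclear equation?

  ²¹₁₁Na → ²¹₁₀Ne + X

positron

Conserve mass number: 21 = 21 + A, so A = 0.
Conserve atomic number: 11 = 10 + Z, so Z = 1.
A = 0 and Z = 1 is ⁰₁e — a positron.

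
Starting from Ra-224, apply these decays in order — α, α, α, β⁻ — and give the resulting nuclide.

Start: (A, Z) = (224, 88).
After α: (220, 86).
After α: (216, 84).
After α: (212, 82).
After β⁻: (212, 83).
Z = 83 is bismuth.

Bi-212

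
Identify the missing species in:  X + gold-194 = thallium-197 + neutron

alpha particle

Conserve mass number: A + 194 = 197 + 1, so A = 4.
Conserve atomic number: Z + 79 = 81 + 0, so Z = 2.
A = 4 and Z = 2 is helium-4 — an alpha particle.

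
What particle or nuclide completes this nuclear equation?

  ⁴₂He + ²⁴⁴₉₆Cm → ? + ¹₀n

Conserve mass number: 4 + 244 = A + 1, so A = 247.
Conserve atomic number: 2 + 96 = Z + 0, so Z = 98.
Z = 98 is californium, so the species is ²⁴⁷₉₈Cf.

Cf-247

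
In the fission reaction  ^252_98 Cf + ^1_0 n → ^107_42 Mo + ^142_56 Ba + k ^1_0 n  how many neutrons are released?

4

Conserve mass number: 253 = 107 + 142 + k, so k = 253 − 249 = 4.
Check atomic number: 98 = 42 + 56 + 0 = 98. ✓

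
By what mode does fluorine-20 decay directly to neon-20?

ΔA = 20 − 20 = 0; ΔZ = 10 − 9 = +1.
A is unchanged and Z rises by 1 — a neutron has become a proton (β⁻ decay).

beta-minus decay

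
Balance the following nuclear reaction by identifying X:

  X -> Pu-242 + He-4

Conserve mass number: A = 242 + 4, so A = 246.
Conserve atomic number: Z = 94 + 2, so Z = 96.
Z = 96 is curium, so the species is Cm-246.

Cm-246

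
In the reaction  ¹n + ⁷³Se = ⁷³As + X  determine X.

proton

Conserve mass number: 1 + 73 = 73 + A, so A = 1.
Conserve atomic number: 0 + 34 = 33 + Z, so Z = 1.
A = 1 and Z = 1 is ¹H — a proton.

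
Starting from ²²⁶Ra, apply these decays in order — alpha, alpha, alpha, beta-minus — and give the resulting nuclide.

Start: (A, Z) = (226, 88).
After α: (222, 86).
After α: (218, 84).
After α: (214, 82).
After β⁻: (214, 83).
Z = 83 is bismuth.

Bi-214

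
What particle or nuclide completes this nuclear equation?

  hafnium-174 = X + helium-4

Conserve mass number: 174 = A + 4, so A = 170.
Conserve atomic number: 72 = Z + 2, so Z = 70.
Z = 70 is ytterbium, so the species is ytterbium-170.

Yb-170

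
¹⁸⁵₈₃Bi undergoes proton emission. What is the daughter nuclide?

Pb-184

Proton emission: mass number changes by -1, atomic number by -1.
A: 185 − 1 = 184; Z: 83 − 1 = 82.
Z = 82 is lead, so the daughter is ¹⁸⁴₈₂Pb.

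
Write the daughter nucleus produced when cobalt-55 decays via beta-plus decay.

Fe-55

Beta-plus decay: mass number changes by +0, atomic number by -1.
A: 55 = 55; Z: 27 − 1 = 26.
Z = 26 is iron, so the daughter is iron-55.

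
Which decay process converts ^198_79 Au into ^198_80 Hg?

beta-minus decay

ΔA = 198 − 198 = 0; ΔZ = 80 − 79 = +1.
A is unchanged and Z rises by 1 — a neutron has become a proton (β⁻ decay).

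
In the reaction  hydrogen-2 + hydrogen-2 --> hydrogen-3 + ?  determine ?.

Conserve mass number: 2 + 2 = 3 + A, so A = 1.
Conserve atomic number: 1 + 1 = 1 + Z, so Z = 1.
A = 1 and Z = 1 is hydrogen-1 — a proton.

proton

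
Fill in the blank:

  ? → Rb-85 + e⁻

Kr-85

Conserve mass number: A = 85 + 0, so A = 85.
Conserve atomic number: Z = 37 − 1, so Z = 36.
Z = 36 is krypton, so the species is Kr-85.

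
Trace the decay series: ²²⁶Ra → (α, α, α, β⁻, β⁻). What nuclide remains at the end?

Po-214

Start: (A, Z) = (226, 88).
After α: (222, 86).
After α: (218, 84).
After α: (214, 82).
After β⁻: (214, 83).
After β⁻: (214, 84).
Z = 84 is polonium.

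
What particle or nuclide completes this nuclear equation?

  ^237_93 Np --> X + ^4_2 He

Pa-233

Conserve mass number: 237 = A + 4, so A = 233.
Conserve atomic number: 93 = Z + 2, so Z = 91.
Z = 91 is protactinium, so the species is ^233_91 Pa.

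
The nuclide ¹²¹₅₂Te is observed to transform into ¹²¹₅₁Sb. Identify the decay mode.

ΔA = 121 − 121 = 0; ΔZ = 51 − 52 = -1.
A is unchanged and Z drops by 1 — a proton has become a neutron (β⁺ emission or electron capture).

beta-plus decay or electron capture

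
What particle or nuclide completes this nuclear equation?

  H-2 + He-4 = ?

Li-6

Conserve mass number: 2 + 4 = A, so A = 6.
Conserve atomic number: 1 + 2 = Z, so Z = 3.
Z = 3 is lithium, so the species is Li-6.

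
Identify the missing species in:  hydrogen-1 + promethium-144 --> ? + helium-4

Nd-141

Conserve mass number: 1 + 144 = A + 4, so A = 141.
Conserve atomic number: 1 + 61 = Z + 2, so Z = 60.
Z = 60 is neodymium, so the species is neodymium-141.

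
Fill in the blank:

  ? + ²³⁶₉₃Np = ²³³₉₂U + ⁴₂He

Conserve mass number: A + 236 = 233 + 4, so A = 1.
Conserve atomic number: Z + 93 = 92 + 2, so Z = 1.
A = 1 and Z = 1 is ¹₁H — a proton.

proton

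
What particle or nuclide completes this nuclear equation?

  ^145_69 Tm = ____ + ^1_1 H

Conserve mass number: 145 = A + 1, so A = 144.
Conserve atomic number: 69 = Z + 1, so Z = 68.
Z = 68 is erbium, so the species is ^144_68 Er.

Er-144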